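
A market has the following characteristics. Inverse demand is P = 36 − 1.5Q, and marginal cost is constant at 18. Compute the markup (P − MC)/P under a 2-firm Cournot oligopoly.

In a 2-firm Cournot equilibrium, symmetry and the first-order condition give q = (36 − 18)/(4.5) = 4. So Q = 8 and P = 24.
Lerner index = (P − MC)/P = (24 − 18)/24 = 0.25.

Lerner index = 0.25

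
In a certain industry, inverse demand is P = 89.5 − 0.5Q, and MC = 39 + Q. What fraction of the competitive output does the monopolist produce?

Monopoly sets MR = MC: 89.5 − Q = 39 + Q ⇒ Q = 25.25, P = 89.5 − 0.5·25.25 = 76.875.
Under competition P = MC: 89.5 − 0.5Q = 39 + Q ⇒ Q = 101/3, P = 218/3.
Ratio Q_m/Q_c = 25.25/(101/3) = 0.75.

Q_m/Q_c = 0.75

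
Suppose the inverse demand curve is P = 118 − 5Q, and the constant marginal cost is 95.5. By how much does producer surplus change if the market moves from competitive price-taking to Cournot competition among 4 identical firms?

Competitive firms price at marginal cost: P = 95.5, giving Q = 4.5.
PS = (95.5 − 95.5)·4.5 = 0.
In a 4-firm Cournot equilibrium, symmetry and the first-order condition give q = (118 − 95.5)/(25) = 0.9. So Q = 3.6 and P = 100.
PS = (100 − 95.5)·3.6 = 16.2.
Change in producer surplus: 16.2 − 0 = 16.2.

Producer surplus rises by 16.2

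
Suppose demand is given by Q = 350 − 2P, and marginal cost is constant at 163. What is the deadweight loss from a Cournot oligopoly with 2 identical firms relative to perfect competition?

Inverting demand: P = 175 − 0.5Q.
Competitive firms price at marginal cost: P = 163, giving Q = 24.
With 2 symmetric Cournot firms, each firm's FOC gives 175 − 1.5q = 163, so q = 8, Q = 2·8 = 16, and P = 167.
DWL is the triangle between Q = 16 and Q = 24: ½·(24 − 16)·(167 − 163) = 16.

DWL = 16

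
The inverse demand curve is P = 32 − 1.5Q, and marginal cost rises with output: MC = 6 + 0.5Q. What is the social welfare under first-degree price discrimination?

With perfect price discrimination, output is the efficient level Q = 13 (where demand meets MC), but every buyer pays their willingness to pay: CS = 0 and PS = total surplus.
TS = 169 (equal to competitive TS).

TS = 169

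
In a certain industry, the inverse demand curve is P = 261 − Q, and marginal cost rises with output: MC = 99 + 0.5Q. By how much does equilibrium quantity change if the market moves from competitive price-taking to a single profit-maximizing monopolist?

Under competition P = MC: 261 − Q = 99 + 0.5Q ⇒ Q = 108, P = 153.
The monopolist equates marginal revenue to marginal cost: 261 − 2Q = 99 + 0.5Q, so Q = 64.8. From demand, P = 196.2.
Change in equilibrium quantity: 64.8 − 108 = −43.2.

Q falls by 43.2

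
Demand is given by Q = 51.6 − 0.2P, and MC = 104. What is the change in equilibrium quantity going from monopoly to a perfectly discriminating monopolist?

Q rises by 15.4

Inverting demand: P = 258 − 5Q.
A monopolist chooses Q where MR = MC. MR = 258 − 10Q; setting this equal to 104 gives Q = 15.4 and P = 181.
A perfectly discriminating monopolist sells every unit with P(Q) ≥ MC(Q), so output equals the competitive quantity Q = 30.8. Each buyer pays their reservation price, so CS = 0 and the firm captures all surplus.
Change in equilibrium quantity: 30.8 − 15.4 = 15.4.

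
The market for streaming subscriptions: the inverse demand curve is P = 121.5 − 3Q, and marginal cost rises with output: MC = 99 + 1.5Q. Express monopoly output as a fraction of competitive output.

A monopolist chooses Q where MR = MC. MR = 121.5 − 6Q; setting this equal to 99 + 1.5Q gives Q = 3 and P = 112.5.
Under competition P = MC: 121.5 − 3Q = 99 + 1.5Q ⇒ Q = 5, P = 106.5.
Ratio Q_m/Q_c = 3/5 = 0.6.

Q_m/Q_c = 0.6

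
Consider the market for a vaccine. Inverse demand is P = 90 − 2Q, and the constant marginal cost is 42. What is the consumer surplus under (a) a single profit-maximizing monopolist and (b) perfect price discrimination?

Monopoly: CS = 144; Perfect PD: CS = 0

Monopoly sets MR = MC: 90 − 4Q = 42 ⇒ Q = 12, P = 90 − 2·12 = 66.
CS = ½·(90 − 66)·12 = 144.
Under first-degree price discrimination the firm charges each unit its demand price and produces up to where P = MC, i.e. Q = 24. Consumer surplus is zero; producer surplus equals total surplus.
CS = 0.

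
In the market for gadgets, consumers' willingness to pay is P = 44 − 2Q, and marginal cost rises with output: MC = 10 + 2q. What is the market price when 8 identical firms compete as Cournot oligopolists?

P = 16.8

Cournot with 8 identical firms: the symmetric best-response condition is 44 − 18q = 10 + 2q. Each firm produces q = 1.7, total output Q = 13.6, price P = 16.8.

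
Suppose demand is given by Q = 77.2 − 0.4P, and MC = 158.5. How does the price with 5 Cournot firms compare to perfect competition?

Inverting demand: P = 193 − 2.5Q.
Cournot with 5 identical firms: the symmetric best-response condition is 193 − 15q = 158.5. Each firm produces q = 2.3, total output Q = 11.5, price P = 164.25.
Perfect competition: P = MC = 158.5, so 193 − 2.5Q = 158.5 and Q = 13.8.

Cournot: P = 164.25; Competition: P = 158.5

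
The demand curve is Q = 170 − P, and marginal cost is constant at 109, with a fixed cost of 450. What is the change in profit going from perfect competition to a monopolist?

Inverting demand: P = 170 − Q.
Perfect competition: P = MC = 109, so 170 − Q = 109 and Q = 61.
Profit = (109 − 109)·61 − 450 = −450.
Monopoly sets MR = MC: 170 − 2Q = 109 ⇒ Q = 30.5, P = 170 − 30.5 = 139.5.
Profit = (139.5 − 109)·30.5 − 450 = 480.25.
Change in profit: 480.25 − −450 = 930.25.

Profit rises by 930.25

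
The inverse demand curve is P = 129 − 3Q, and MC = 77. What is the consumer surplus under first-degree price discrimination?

With perfect price discrimination, output is the efficient level Q = 52/3 (where demand meets MC), but every buyer pays their willingness to pay: CS = 0 and PS = total surplus.
CS = 0.

CS = 0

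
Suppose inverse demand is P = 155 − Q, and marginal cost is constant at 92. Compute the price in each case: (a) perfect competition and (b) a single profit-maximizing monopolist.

Under competition P = MC = 92, so Q = (155 − 92)/1 = 63.
Monopoly sets MR = MC: 155 − 2Q = 92 ⇒ Q = 31.5, P = 155 − 31.5 = 123.5.

Competition: P = 92; Monopoly: P = 123.5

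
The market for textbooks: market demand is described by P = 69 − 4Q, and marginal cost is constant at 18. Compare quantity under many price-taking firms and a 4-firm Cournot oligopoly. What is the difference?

Competitive firms price at marginal cost: P = 18, giving Q = 12.75.
In a 4-firm Cournot equilibrium, symmetry and the first-order condition give q = (69 − 18)/(20) = 2.55. So Q = 10.2 and P = 28.2.
Change in quantity: 10.2 − 12.75 = −2.55.

Q falls by 2.55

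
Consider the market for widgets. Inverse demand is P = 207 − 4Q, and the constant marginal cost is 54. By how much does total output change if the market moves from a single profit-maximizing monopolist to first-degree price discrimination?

Q rises by 19.125

Monopoly sets MR = MC: 207 − 8Q = 54 ⇒ Q = 19.125, P = 207 − 4·19.125 = 130.5.
Under first-degree price discrimination the firm charges each unit its demand price and produces up to where P = MC, i.e. Q = 38.25. Consumer surplus is zero; producer surplus equals total surplus.
Change in total output: 38.25 − 19.125 = 19.125.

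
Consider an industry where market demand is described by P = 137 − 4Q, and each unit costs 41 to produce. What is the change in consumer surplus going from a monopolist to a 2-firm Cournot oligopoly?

A monopolist chooses Q where MR = MC. MR = 137 − 8Q; setting this equal to 41 gives Q = 12 and P = 89.
CS = ½·(137 − 89)·12 = 288.
Cournot with 2 identical firms: the symmetric best-response condition is 137 − 12q = 41. Each firm produces q = 8, total output Q = 16, price P = 73.
CS = ½·(137 − 73)·16 = 512.
Change in consumer surplus: 512 − 288 = 224.

Consumer surplus rises by 224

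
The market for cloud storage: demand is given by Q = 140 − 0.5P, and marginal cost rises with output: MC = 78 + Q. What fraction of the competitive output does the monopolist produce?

Inverting demand: P = 280 − 2Q.
A monopolist chooses Q where MR = MC. MR = 280 − 4Q; setting this equal to 78 + Q gives Q = 40.4 and P = 199.2.
Under competition P = MC: 280 − 2Q = 78 + Q ⇒ Q = 202/3, P = 436/3.
Ratio Q_m/Q_c = 40.4/(202/3) = 0.6.

Q_m/Q_c = 0.6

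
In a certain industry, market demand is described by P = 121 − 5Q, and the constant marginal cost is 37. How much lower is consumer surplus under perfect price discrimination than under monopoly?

A monopolist chooses Q where MR = MC. MR = 121 − 10Q; setting this equal to 37 gives Q = 8.4 and P = 79.
CS = ½·(121 − 79)·8.4 = 176.4.
A perfectly discriminating monopolist sells every unit with P(Q) ≥ MC(Q), so output equals the competitive quantity Q = 16.8. Each buyer pays their reservation price, so CS = 0 and the firm captures all surplus.
CS = 0.
Change in consumer surplus: 0 − 176.4 = −176.4.

Consumer surplus falls by 176.4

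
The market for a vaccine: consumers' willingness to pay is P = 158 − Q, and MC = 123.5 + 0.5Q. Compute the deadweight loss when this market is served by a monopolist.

Competitive equilibrium sets price equal to marginal cost: 158 − Q = 123.5 + 0.5Q, so Q = 23 and P = 135.
The monopolist equates marginal revenue to marginal cost: 158 − 2Q = 123.5 + 0.5Q, so Q = 13.8. From demand, P = 144.2.
CS = ½·(158 − 135)·23 = 264.5; PS = (135·23 − 123.5·23 − ½·0.5·23²) = 132.25; TS = 396.75.
CS = ½·(158 − 144.2)·13.8 = 95.22; PS = (144.2·13.8 − 123.5·13.8 − ½·0.5·13.8²) = 238.05; TS = 333.27.
DWL = 396.75 − 333.27 = 63.48.

DWL = 63.48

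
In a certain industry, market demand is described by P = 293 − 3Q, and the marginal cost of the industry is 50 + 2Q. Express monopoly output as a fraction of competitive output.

The monopolist equates marginal revenue to marginal cost: 293 − 6Q = 50 + 2Q, so Q = 30.375. From demand, P = 201.875.
Under competition P = MC: 293 − 3Q = 50 + 2Q ⇒ Q = 48.6, P = 147.2.
Ratio Q_m/Q_c = 30.375/48.6 = 0.625.

Q_m/Q_c = 0.625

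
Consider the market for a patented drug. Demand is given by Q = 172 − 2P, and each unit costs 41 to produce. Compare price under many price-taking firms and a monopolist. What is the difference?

Inverting demand: P = 86 − 0.5Q.
Competitive firms price at marginal cost: P = 41, giving Q = 90.
Monopoly sets MR = MC: 86 − Q = 41 ⇒ Q = 45, P = 86 − 0.5·45 = 63.5.
Change in price: 63.5 − 41 = 22.5.

Price rises by 22.5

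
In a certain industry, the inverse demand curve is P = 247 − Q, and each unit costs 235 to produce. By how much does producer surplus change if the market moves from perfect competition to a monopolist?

PS rises by 36

Competitive firms price at marginal cost: P = 235, giving Q = 12.
PS = (235 − 235)·12 = 0.
A monopolist chooses Q where MR = MC. MR = 247 − 2Q; setting this equal to 235 gives Q = 6 and P = 241.
PS = (241 − 235)·6 = 36.
Change in producer surplus: 36 − 0 = 36.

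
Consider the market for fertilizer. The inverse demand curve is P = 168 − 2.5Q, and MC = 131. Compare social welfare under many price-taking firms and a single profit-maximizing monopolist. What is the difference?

TS falls by 68.45

Perfect competition: P = MC = 131, so 168 − 2.5Q = 131 and Q = 14.8.
CS = ½·(168 − 131)·14.8 = 273.8; PS = (131 − 131)·14.8 = 0; TS = 273.8.
Monopoly sets MR = MC: 168 − 5Q = 131 ⇒ Q = 7.4, P = 168 − 2.5·7.4 = 149.5.
CS = ½·(168 − 149.5)·7.4 = 68.45; PS = (149.5 − 131)·7.4 = 136.9; TS = 205.35.
Change in social welfare: 205.35 − 273.8 = −68.45.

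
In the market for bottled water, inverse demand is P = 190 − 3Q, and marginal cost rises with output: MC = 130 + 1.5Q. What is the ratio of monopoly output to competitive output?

A monopolist chooses Q where MR = MC. MR = 190 − 6Q; setting this equal to 130 + 1.5Q gives Q = 8 and P = 166.
Under competition P = MC: 190 − 3Q = 130 + 1.5Q ⇒ Q = 40/3, P = 150.
Ratio Q_m/Q_c = 8/(40/3) = 0.6.

Q_m/Q_c = 0.6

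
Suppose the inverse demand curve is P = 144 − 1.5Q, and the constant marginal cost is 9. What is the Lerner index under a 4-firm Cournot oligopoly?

Lerner index = 0.75

With 4 symmetric Cournot firms, each firm's FOC gives 144 − 7.5q = 9, so q = 18, Q = 4·18 = 72, and P = 36.
Lerner index = (P − MC)/P = (36 − 9)/36 = 0.75.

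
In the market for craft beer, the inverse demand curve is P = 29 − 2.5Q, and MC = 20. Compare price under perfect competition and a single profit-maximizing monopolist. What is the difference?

P rises by 4.5

Competitive firms price at marginal cost: P = 20, giving Q = 3.6.
A monopolist chooses Q where MR = MC. MR = 29 − 5Q; setting this equal to 20 gives Q = 1.8 and P = 24.5.
Change in price: 24.5 − 20 = 4.5.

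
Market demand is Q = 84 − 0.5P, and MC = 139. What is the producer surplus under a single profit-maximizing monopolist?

Inverting demand: P = 168 − 2Q.
A monopolist chooses Q where MR = MC. MR = 168 − 4Q; setting this equal to 139 gives Q = 7.25 and P = 153.5.
PS = (153.5 − 139)·7.25 = 105.125.

PS = 105.125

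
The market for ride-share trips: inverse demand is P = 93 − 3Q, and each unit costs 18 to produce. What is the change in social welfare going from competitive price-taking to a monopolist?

Competitive firms price at marginal cost: P = 18, giving Q = 25.
CS = ½·(93 − 18)·25 = 937.5; PS = (18 − 18)·25 = 0; TS = 937.5.
The monopolist equates marginal revenue to marginal cost: 93 − 6Q = 18, so Q = 12.5. From demand, P = 55.5.
CS = ½·(93 − 55.5)·12.5 = 234.375; PS = (55.5 − 18)·12.5 = 468.75; TS = 703.125.
Change in social welfare: 703.125 − 937.5 = −234.375.

TS falls by 234.375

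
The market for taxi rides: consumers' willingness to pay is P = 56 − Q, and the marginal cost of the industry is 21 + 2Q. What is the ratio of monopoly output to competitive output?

Q_m/Q_c = 0.75

Monopoly sets MR = MC: 56 − 2Q = 21 + 2Q ⇒ Q = 8.75, P = 56 − 8.75 = 47.25.
Competitive equilibrium sets price equal to marginal cost: 56 − Q = 21 + 2Q, so Q = 35/3 and P = 133/3.
Ratio Q_m/Q_c = 8.75/(35/3) = 0.75.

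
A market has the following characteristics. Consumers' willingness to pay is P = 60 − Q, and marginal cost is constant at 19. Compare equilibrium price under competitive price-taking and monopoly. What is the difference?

Equilibrium price rises by 20.5

Competitive firms price at marginal cost: P = 19, giving Q = 41.
The monopolist equates marginal revenue to marginal cost: 60 − 2Q = 19, so Q = 20.5. From demand, P = 39.5.
Change in equilibrium price: 39.5 − 19 = 20.5.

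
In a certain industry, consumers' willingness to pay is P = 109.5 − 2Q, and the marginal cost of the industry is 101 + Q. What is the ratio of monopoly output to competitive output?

Monopoly sets MR = MC: 109.5 − 4Q = 101 + Q ⇒ Q = 1.7, P = 109.5 − 2·1.7 = 106.1.
Competitive equilibrium sets price equal to marginal cost: 109.5 − 2Q = 101 + Q, so Q = 17/6 and P = 623/6.
Ratio Q_m/Q_c = 1.7/(17/6) = 0.6.

Q_m/Q_c = 0.6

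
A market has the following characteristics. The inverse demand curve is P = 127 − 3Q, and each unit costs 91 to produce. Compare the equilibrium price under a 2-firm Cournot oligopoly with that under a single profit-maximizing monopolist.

In a 2-firm Cournot equilibrium, symmetry and the first-order condition give q = (127 − 91)/(9) = 4. So Q = 8 and P = 103.
Monopoly sets MR = MC: 127 − 6Q = 91 ⇒ Q = 6, P = 127 − 3·6 = 109.

Cournot: P = 103; Monopoly: P = 109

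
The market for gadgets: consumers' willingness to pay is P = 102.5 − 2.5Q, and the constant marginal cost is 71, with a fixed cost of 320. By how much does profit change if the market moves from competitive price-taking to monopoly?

Under competition P = MC = 71, so Q = (102.5 − 71)/2.5 = 12.6.
Profit = (71 − 71)·12.6 − 320 = −320.
The monopolist equates marginal revenue to marginal cost: 102.5 − 5Q = 71, so Q = 6.3. From demand, P = 86.75.
Profit = (86.75 − 71)·6.3 − 320 = −220.775.
Change in profit: −220.775 − −320 = 99.225.

Profit rises by 99.225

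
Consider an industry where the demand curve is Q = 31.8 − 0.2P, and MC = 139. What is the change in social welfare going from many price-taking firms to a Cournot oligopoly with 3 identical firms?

Social welfare falls by 2.5

Inverting demand: P = 159 − 5Q.
Perfect competition: P = MC = 139, so 159 − 5Q = 139 and Q = 4.
CS = ½·(159 − 139)·4 = 40; PS = (139 − 139)·4 = 0; TS = 40.
In a 3-firm Cournot equilibrium, symmetry and the first-order condition give q = (159 − 139)/(20) = 1. So Q = 3 and P = 144.
CS = ½·(159 − 144)·3 = 22.5; PS = (144 − 139)·3 = 15; TS = 37.5.
Change in social welfare: 37.5 − 40 = −2.5.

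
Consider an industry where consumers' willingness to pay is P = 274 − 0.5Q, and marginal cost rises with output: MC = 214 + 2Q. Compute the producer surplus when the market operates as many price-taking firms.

PS = 576

Competitive equilibrium sets price equal to marginal cost: 274 − 0.5Q = 214 + 2Q, so Q = 24 and P = 262.
PS = P·Q − VC(Q) = 262·24 − (214·24 + ½·2·24²) = 576.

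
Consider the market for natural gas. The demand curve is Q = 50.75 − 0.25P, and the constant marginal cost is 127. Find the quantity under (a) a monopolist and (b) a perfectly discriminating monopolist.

Monopoly: Q = 9.5; Perfect PD: Q = 19

Inverting demand: P = 203 − 4Q.
Monopoly sets MR = MC: 203 − 8Q = 127 ⇒ Q = 9.5, P = 203 − 4·9.5 = 165.
Under first-degree price discrimination the firm charges each unit its demand price and produces up to where P = MC, i.e. Q = 19. Consumer surplus is zero; producer surplus equals total surplus.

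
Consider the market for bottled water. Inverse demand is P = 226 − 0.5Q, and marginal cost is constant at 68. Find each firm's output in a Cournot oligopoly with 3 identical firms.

With 3 symmetric Cournot firms, each firm's FOC gives 226 − 2q = 68, so q = 79, Q = 3·79 = 237, and P = 107.5.

q_i = 79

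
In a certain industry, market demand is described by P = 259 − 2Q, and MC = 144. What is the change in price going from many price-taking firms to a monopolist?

Price rises by 57.5

Under competition P = MC = 144, so Q = (259 − 144)/2 = 57.5.
Monopoly sets MR = MC: 259 − 4Q = 144 ⇒ Q = 28.75, P = 259 − 2·28.75 = 201.5.
Change in price: 201.5 − 144 = 57.5.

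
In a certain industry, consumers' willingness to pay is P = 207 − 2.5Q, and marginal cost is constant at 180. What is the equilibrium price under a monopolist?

P = 193.5

Monopoly sets MR = MC: 207 − 5Q = 180 ⇒ Q = 5.4, P = 207 − 2.5·5.4 = 193.5.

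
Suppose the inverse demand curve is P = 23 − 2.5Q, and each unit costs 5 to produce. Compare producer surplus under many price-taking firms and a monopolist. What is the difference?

Producer surplus rises by 32.4

Under competition P = MC = 5, so Q = (23 − 5)/2.5 = 7.2.
PS = (5 − 5)·7.2 = 0.
The monopolist equates marginal revenue to marginal cost: 23 − 5Q = 5, so Q = 3.6. From demand, P = 14.
PS = (14 − 5)·3.6 = 32.4.
Change in producer surplus: 32.4 − 0 = 32.4.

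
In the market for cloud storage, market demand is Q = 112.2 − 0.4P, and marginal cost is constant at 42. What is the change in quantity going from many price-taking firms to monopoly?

Inverting demand: P = 280.5 − 2.5Q.
Competitive firms price at marginal cost: P = 42, giving Q = 95.4.
Monopoly sets MR = MC: 280.5 − 5Q = 42 ⇒ Q = 47.7, P = 280.5 − 2.5·47.7 = 161.25.
Change in quantity: 47.7 − 95.4 = −47.7.

Q falls by 47.7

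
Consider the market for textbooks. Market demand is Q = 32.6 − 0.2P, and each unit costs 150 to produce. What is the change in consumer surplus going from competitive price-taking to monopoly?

CS falls by 12.675

Inverting demand: P = 163 − 5Q.
Under competition P = MC = 150, so Q = (163 − 150)/5 = 2.6.
CS = ½·(163 − 150)·2.6 = 16.9.
Monopoly sets MR = MC: 163 − 10Q = 150 ⇒ Q = 1.3, P = 163 − 5·1.3 = 156.5.
CS = ½·(163 − 156.5)·1.3 = 4.225.
Change in consumer surplus: 4.225 − 16.9 = −12.675.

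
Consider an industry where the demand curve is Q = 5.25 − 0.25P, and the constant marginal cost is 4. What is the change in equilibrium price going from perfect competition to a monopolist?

Inverting demand: P = 21 − 4Q.
Under competition P = MC = 4, so Q = (21 − 4)/4 = 4.25.
The monopolist equates marginal revenue to marginal cost: 21 − 8Q = 4, so Q = 2.125. From demand, P = 12.5.
Change in equilibrium price: 12.5 − 4 = 8.5.

Equilibrium price rises by 8.5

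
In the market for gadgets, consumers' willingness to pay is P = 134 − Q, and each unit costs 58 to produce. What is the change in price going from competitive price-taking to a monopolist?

Perfect competition: P = MC = 58, so 134 − Q = 58 and Q = 76.
A monopolist chooses Q where MR = MC. MR = 134 − 2Q; setting this equal to 58 gives Q = 38 and P = 96.
Change in price: 96 − 58 = 38.

P rises by 38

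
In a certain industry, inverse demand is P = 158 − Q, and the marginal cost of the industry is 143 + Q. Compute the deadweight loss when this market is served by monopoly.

Competitive equilibrium sets price equal to marginal cost: 158 − Q = 143 + Q, so Q = 7.5 and P = 150.5.
A monopolist chooses Q where MR = MC. MR = 158 − 2Q; setting this equal to 143 + Q gives Q = 5 and P = 153.
CS = ½·(158 − 150.5)·7.5 = 28.125; PS = (150.5·7.5 − 143·7.5 − ½·1·7.5²) = 28.125; TS = 56.25.
CS = ½·(158 − 153)·5 = 12.5; PS = (153·5 − 143·5 − ½·1·5²) = 37.5; TS = 50.
DWL = 56.25 − 50 = 6.25.

DWL = 6.25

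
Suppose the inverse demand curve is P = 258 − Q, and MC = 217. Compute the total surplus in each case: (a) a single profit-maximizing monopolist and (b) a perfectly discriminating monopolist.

A monopolist chooses Q where MR = MC. MR = 258 − 2Q; setting this equal to 217 gives Q = 20.5 and P = 237.5.
CS = ½·(258 − 237.5)·20.5 = 210.125; PS = (237.5 − 217)·20.5 = 420.25; TS = 630.375.
With perfect price discrimination, output is the efficient level Q = 41 (where demand meets MC), but every buyer pays their willingness to pay: CS = 0 and PS = total surplus.
TS = 840.5 (equal to competitive TS).

Monopoly: TS = 630.375; Perfect PD: TS = 840.5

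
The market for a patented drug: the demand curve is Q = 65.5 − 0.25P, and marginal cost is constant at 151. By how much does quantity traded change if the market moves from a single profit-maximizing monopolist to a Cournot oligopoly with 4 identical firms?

Q rises by 8.325

Inverting demand: P = 262 − 4Q.
A monopolist chooses Q where MR = MC. MR = 262 − 8Q; setting this equal to 151 gives Q = 13.875 and P = 206.5.
With 4 symmetric Cournot firms, each firm's FOC gives 262 − 20q = 151, so q = 5.55, Q = 4·5.55 = 22.2, and P = 173.2.
Change in quantity traded: 22.2 − 13.875 = 8.325.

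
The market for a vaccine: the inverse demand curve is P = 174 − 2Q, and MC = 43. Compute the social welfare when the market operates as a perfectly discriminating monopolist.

Under first-degree price discrimination the firm charges each unit its demand price and produces up to where P = MC, i.e. Q = 65.5. Consumer surplus is zero; producer surplus equals total surplus.
TS = 4290.25 (equal to competitive TS).

TS = 4290.25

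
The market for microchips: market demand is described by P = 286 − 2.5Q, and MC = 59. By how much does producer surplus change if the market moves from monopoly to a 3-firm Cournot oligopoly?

PS falls by 1288.225

Monopoly sets MR = MC: 286 − 5Q = 59 ⇒ Q = 45.4, P = 286 − 2.5·45.4 = 172.5.
PS = (172.5 − 59)·45.4 = 5152.9.
In a 3-firm Cournot equilibrium, symmetry and the first-order condition give q = (286 − 59)/(10) = 22.7. So Q = 68.1 and P = 115.75.
PS = (115.75 − 59)·68.1 = 3864.675.
Change in producer surplus: 3864.675 − 5152.9 = −1288.225.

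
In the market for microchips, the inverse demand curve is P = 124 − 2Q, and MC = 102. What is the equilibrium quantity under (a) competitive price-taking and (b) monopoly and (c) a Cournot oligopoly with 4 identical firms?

Competitive firms price at marginal cost: P = 102, giving Q = 11.
Monopoly sets MR = MC: 124 − 4Q = 102 ⇒ Q = 5.5, P = 124 − 2·5.5 = 113.
With 4 symmetric Cournot firms, each firm's FOC gives 124 − 10q = 102, so q = 2.2, Q = 4·2.2 = 8.8, and P = 106.4.

Competition: Q = 11; Monopoly: Q = 5.5; Cournot: Q = 8.8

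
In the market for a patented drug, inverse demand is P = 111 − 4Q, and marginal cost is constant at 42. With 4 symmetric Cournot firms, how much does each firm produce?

q_i = 3.45

Cournot with 4 identical firms: the symmetric best-response condition is 111 − 20q = 42. Each firm produces q = 3.45, total output Q = 13.8, price P = 55.8.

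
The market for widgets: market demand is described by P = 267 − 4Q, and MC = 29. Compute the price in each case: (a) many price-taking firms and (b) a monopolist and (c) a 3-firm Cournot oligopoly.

Under competition P = MC = 29, so Q = (267 − 29)/4 = 59.5.
The monopolist equates marginal revenue to marginal cost: 267 − 8Q = 29, so Q = 29.75. From demand, P = 148.
With 3 symmetric Cournot firms, each firm's FOC gives 267 − 16q = 29, so q = 14.875, Q = 3·14.875 = 44.625, and P = 88.5.

Competition: P = 29; Monopoly: P = 148; Cournot: P = 88.5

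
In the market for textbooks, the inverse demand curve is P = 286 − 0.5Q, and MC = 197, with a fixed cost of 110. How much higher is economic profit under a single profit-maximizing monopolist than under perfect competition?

Economic profit rises by 3960.5

Perfect competition: P = MC = 197, so 286 − 0.5Q = 197 and Q = 178.
Profit = (197 − 197)·178 − 110 = −110.
A monopolist chooses Q where MR = MC. MR = 286 − Q; setting this equal to 197 gives Q = 89 and P = 241.5.
Profit = (241.5 − 197)·89 − 110 = 3850.5.
Change in economic profit: 3850.5 − −110 = 3960.5.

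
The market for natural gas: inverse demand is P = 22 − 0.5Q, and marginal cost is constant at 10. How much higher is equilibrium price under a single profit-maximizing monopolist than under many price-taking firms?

Equilibrium price rises by 6

Under competition P = MC = 10, so Q = (22 − 10)/0.5 = 24.
A monopolist chooses Q where MR = MC. MR = 22 − Q; setting this equal to 10 gives Q = 12 and P = 16.
Change in equilibrium price: 16 − 10 = 6.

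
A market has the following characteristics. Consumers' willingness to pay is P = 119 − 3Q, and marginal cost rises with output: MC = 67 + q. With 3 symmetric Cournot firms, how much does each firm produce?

Cournot with 3 identical firms: the symmetric best-response condition is 119 − 12q = 67 + q. Each firm produces q = 4, total output Q = 12, price P = 83.

q_i = 4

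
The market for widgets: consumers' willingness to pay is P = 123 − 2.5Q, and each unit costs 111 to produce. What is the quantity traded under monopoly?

Q = 2.4

Monopoly sets MR = MC: 123 − 5Q = 111 ⇒ Q = 2.4, P = 123 − 2.5·2.4 = 117.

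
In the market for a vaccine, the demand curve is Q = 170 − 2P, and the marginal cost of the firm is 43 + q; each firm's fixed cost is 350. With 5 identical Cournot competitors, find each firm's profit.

π_i = −239.75

Inverting demand: P = 85 − 0.5Q.
With 5 symmetric Cournot firms, each firm's FOC gives 85 − 3q = 43 + q, so q = 10.5, Q = 5·10.5 = 52.5, and P = 58.75.
Each firm's profit = 58.75·10.5 − (43·10.5 + ½·1·10.5²) − 350 = −239.75.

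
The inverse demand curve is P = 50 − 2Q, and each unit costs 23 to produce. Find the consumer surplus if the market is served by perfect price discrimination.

CS = 0

With perfect price discrimination, output is the efficient level Q = 13.5 (where demand meets MC), but every buyer pays their willingness to pay: CS = 0 and PS = total surplus.
CS = 0.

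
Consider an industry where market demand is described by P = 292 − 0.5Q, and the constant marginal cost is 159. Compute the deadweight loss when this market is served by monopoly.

DWL = 4422.25

Perfect competition: P = MC = 159, so 292 − 0.5Q = 159 and Q = 266.
Monopoly sets MR = MC: 292 − Q = 159 ⇒ Q = 133, P = 292 − 0.5·133 = 225.5.
DWL is the triangle between Q = 133 and Q = 266: ½·(266 − 133)·(225.5 − 159) = 4422.25.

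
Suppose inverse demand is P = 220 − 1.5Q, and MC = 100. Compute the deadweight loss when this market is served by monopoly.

Perfect competition: P = MC = 100, so 220 − 1.5Q = 100 and Q = 80.
The monopolist equates marginal revenue to marginal cost: 220 − 3Q = 100, so Q = 40. From demand, P = 160.
DWL is the triangle between Q = 40 and Q = 80: ½·(80 − 40)·(160 − 100) = 1200.

DWL = 1200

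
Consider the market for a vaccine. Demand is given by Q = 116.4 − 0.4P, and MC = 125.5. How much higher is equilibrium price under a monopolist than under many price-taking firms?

Inverting demand: P = 291 − 2.5Q.
Competitive firms price at marginal cost: P = 125.5, giving Q = 66.2.
Monopoly sets MR = MC: 291 − 5Q = 125.5 ⇒ Q = 33.1, P = 291 − 2.5·33.1 = 208.25.
Change in equilibrium price: 208.25 − 125.5 = 82.75.

P rises by 82.75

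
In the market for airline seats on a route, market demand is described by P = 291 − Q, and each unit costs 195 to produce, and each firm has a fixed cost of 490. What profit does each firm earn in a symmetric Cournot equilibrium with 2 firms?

π_i = 534

In a 2-firm Cournot equilibrium, symmetry and the first-order condition give q = (291 − 195)/(3) = 32. So Q = 64 and P = 227.
Each firm's profit = (227 − 195)·32 − 490 = 534.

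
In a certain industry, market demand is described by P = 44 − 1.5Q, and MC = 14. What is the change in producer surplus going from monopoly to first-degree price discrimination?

Producer surplus rises by 150

A monopolist chooses Q where MR = MC. MR = 44 − 3Q; setting this equal to 14 gives Q = 10 and P = 29.
PS = (29 − 14)·10 = 150.
A perfectly discriminating monopolist sells every unit with P(Q) ≥ MC(Q), so output equals the competitive quantity Q = 20. Each buyer pays their reservation price, so CS = 0 and the firm captures all surplus.
PS = ½·(44 − 14)·20 = 300.
Change in producer surplus: 300 − 150 = 150.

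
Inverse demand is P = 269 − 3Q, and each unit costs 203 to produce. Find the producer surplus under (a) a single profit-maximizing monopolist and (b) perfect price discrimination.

Monopoly: PS = 363; Perfect PD: PS = 726

A monopolist chooses Q where MR = MC. MR = 269 − 6Q; setting this equal to 203 gives Q = 11 and P = 236.
PS = (236 − 203)·11 = 363.
With perfect price discrimination, output is the efficient level Q = 22 (where demand meets MC), but every buyer pays their willingness to pay: CS = 0 and PS = total surplus.
PS = ½·(269 − 203)·22 = 726.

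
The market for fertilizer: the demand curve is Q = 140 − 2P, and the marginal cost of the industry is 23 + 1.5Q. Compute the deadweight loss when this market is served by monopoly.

DWL = 22.09

Inverting demand: P = 70 − 0.5Q.
Competitive equilibrium sets price equal to marginal cost: 70 − 0.5Q = 23 + 1.5Q, so Q = 23.5 and P = 58.25.
A monopolist chooses Q where MR = MC. MR = 70 − Q; setting this equal to 23 + 1.5Q gives Q = 18.8 and P = 60.6.
CS = ½·(70 − 58.25)·23.5 = 2209/16; PS = (58.25·23.5 − 23·23.5 − ½·1.5·23.5²) = 6627/16; TS = 552.25.
CS = ½·(70 − 60.6)·18.8 = 88.36; PS = (60.6·18.8 − 23·18.8 − ½·1.5·18.8²) = 441.8; TS = 530.16.
DWL = 552.25 − 530.16 = 22.09.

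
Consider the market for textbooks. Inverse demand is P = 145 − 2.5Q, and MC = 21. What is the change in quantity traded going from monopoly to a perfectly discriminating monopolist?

A monopolist chooses Q where MR = MC. MR = 145 − 5Q; setting this equal to 21 gives Q = 24.8 and P = 83.
With perfect price discrimination, output is the efficient level Q = 49.6 (where demand meets MC), but every buyer pays their willingness to pay: CS = 0 and PS = total surplus.
Change in quantity traded: 49.6 − 24.8 = 24.8.

Quantity traded rises by 24.8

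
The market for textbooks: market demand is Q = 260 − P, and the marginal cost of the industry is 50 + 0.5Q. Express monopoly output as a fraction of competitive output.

Inverting demand: P = 260 − Q.
Monopoly sets MR = MC: 260 − 2Q = 50 + 0.5Q ⇒ Q = 84, P = 260 − 84 = 176.
Competitive equilibrium sets price equal to marginal cost: 260 − Q = 50 + 0.5Q, so Q = 140 and P = 120.
Ratio Q_m/Q_c = 84/140 = 0.6.

Q_m/Q_c = 0.6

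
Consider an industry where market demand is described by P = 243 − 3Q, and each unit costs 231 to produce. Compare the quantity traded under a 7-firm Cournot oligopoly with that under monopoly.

Cournot: Q = 3.5; Monopoly: Q = 2

In a 7-firm Cournot equilibrium, symmetry and the first-order condition give q = (243 − 231)/(24) = 0.5. So Q = 3.5 and P = 232.5.
The monopolist equates marginal revenue to marginal cost: 243 − 6Q = 231, so Q = 2. From demand, P = 237.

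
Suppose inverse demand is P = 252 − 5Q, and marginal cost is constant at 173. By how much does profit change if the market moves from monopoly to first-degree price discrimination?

π rises by 312.05

Monopoly sets MR = MC: 252 − 10Q = 173 ⇒ Q = 7.9, P = 252 − 5·7.9 = 212.5.
Profit = (212.5 − 173)·7.9 = 312.05.
Under first-degree price discrimination the firm charges each unit its demand price and produces up to where P = MC, i.e. Q = 15.8. Consumer surplus is zero; producer surplus equals total surplus.
PS equals the full surplus area, 624.1. Profit = 624.1 = 624.1.
Change in profit: 624.1 − 312.05 = 312.05.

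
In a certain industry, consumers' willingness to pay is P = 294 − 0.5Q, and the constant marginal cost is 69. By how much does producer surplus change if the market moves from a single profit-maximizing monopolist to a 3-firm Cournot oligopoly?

PS falls by 6328.125

Monopoly sets MR = MC: 294 − Q = 69 ⇒ Q = 225, P = 294 − 0.5·225 = 181.5.
PS = (181.5 − 69)·225 = 25312.5.
With 3 symmetric Cournot firms, each firm's FOC gives 294 − 2q = 69, so q = 112.5, Q = 3·112.5 = 337.5, and P = 125.25.
PS = (125.25 − 69)·337.5 = 18984.375.
Change in producer surplus: 18984.375 − 25312.5 = −6328.125.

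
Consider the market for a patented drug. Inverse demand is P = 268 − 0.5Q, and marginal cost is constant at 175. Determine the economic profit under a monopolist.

Profit = 4324.5

The monopolist equates marginal revenue to marginal cost: 268 − Q = 175, so Q = 93. From demand, P = 221.5.
Profit = (221.5 − 175)·93 = 4324.5.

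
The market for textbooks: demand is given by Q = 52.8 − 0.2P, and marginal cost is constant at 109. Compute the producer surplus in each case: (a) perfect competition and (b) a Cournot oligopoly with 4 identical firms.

Inverting demand: P = 264 − 5Q.
Perfect competition: P = MC = 109, so 264 − 5Q = 109 and Q = 31.
PS = (109 − 109)·31 = 0.
Cournot with 4 identical firms: the symmetric best-response condition is 264 − 25q = 109. Each firm produces q = 6.2, total output Q = 24.8, price P = 140.
PS = (140 − 109)·24.8 = 768.8.

Competition: PS = 0; Cournot: PS = 768.8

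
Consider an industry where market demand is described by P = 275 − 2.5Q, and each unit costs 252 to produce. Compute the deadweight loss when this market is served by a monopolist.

DWL = 26.45

Under competition P = MC = 252, so Q = (275 − 252)/2.5 = 9.2.
Monopoly sets MR = MC: 275 − 5Q = 252 ⇒ Q = 4.6, P = 275 − 2.5·4.6 = 263.5.
DWL is the triangle between Q = 4.6 and Q = 9.2: ½·(9.2 − 4.6)·(263.5 − 252) = 26.45.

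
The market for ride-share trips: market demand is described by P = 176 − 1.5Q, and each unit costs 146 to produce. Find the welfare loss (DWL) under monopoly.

DWL = 75

Competitive firms price at marginal cost: P = 146, giving Q = 20.
A monopolist chooses Q where MR = MC. MR = 176 − 3Q; setting this equal to 146 gives Q = 10 and P = 161.
DWL is the triangle between Q = 10 and Q = 20: ½·(20 − 10)·(161 − 146) = 75.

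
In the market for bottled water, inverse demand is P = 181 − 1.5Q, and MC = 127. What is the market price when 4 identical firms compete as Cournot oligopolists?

Cournot with 4 identical firms: the symmetric best-response condition is 181 − 7.5q = 127. Each firm produces q = 7.2, total output Q = 28.8, price P = 137.8.

P = 137.8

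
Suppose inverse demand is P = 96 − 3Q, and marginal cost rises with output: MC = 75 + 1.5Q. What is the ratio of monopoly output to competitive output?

Q_m/Q_c = 0.6

The monopolist equates marginal revenue to marginal cost: 96 − 6Q = 75 + 1.5Q, so Q = 2.8. From demand, P = 87.6.
Competitive equilibrium sets price equal to marginal cost: 96 − 3Q = 75 + 1.5Q, so Q = 14/3 and P = 82.
Ratio Q_m/Q_c = 2.8/(14/3) = 0.6.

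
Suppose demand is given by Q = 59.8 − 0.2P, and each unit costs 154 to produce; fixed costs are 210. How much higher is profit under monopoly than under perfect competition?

Inverting demand: P = 299 − 5Q.
Competitive firms price at marginal cost: P = 154, giving Q = 29.
Profit = (154 − 154)·29 − 210 = −210.
Monopoly sets MR = MC: 299 − 10Q = 154 ⇒ Q = 14.5, P = 299 − 5·14.5 = 226.5.
Profit = (226.5 − 154)·14.5 − 210 = 841.25.
Change in profit: 841.25 − −210 = 1051.25.

π rises by 1051.25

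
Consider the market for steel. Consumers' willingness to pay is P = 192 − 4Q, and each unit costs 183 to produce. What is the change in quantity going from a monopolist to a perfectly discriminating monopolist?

Q rises by 1.125

The monopolist equates marginal revenue to marginal cost: 192 − 8Q = 183, so Q = 1.125. From demand, P = 187.5.
A perfectly discriminating monopolist sells every unit with P(Q) ≥ MC(Q), so output equals the competitive quantity Q = 2.25. Each buyer pays their reservation price, so CS = 0 and the firm captures all surplus.
Change in quantity: 2.25 − 1.125 = 1.125.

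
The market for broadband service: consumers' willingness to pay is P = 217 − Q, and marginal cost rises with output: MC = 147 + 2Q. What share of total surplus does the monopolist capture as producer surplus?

PS/TS = 0.8

Monopoly sets MR = MC: 217 − 2Q = 147 + 2Q ⇒ Q = 17.5, P = 217 − 17.5 = 199.5.
CS = ½·(217 − 199.5)·17.5 = 153.125.
PS = P·Q − VC(Q) = 199.5·17.5 − (147·17.5 + ½·2·17.5²) = 612.5.
Share captured = PS/TS = 612.5/765.625 = 0.8.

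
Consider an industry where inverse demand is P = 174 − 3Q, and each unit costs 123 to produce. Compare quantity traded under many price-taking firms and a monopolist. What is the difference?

Competitive firms price at marginal cost: P = 123, giving Q = 17.
Monopoly sets MR = MC: 174 − 6Q = 123 ⇒ Q = 8.5, P = 174 − 3·8.5 = 148.5.
Change in quantity traded: 8.5 − 17 = −8.5.

Quantity traded falls by 8.5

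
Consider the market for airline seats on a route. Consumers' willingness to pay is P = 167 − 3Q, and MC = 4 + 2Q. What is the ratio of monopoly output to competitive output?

Q_m/Q_c = 0.625

A monopolist chooses Q where MR = MC. MR = 167 − 6Q; setting this equal to 4 + 2Q gives Q = 20.375 and P = 105.875.
Under competition P = MC: 167 − 3Q = 4 + 2Q ⇒ Q = 32.6, P = 69.2.
Ratio Q_m/Q_c = 20.375/32.6 = 0.625.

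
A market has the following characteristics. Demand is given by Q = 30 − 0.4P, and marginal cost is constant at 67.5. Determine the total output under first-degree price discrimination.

Q = 3

Inverting demand: P = 75 − 2.5Q.
With perfect price discrimination, output is the efficient level Q = 3 (where demand meets MC), but every buyer pays their willingness to pay: CS = 0 and PS = total surplus.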